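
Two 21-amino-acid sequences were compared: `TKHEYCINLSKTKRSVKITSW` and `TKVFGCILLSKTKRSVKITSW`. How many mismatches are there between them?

4

The sequences differ at residues 3, 4, 5, 8 (1-based) — 4 in total.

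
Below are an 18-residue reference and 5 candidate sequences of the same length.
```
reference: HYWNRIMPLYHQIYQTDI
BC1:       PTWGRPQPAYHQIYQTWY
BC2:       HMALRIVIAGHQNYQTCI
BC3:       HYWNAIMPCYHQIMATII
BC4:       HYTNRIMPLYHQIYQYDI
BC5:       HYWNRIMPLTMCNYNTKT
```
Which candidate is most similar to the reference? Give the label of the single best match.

BC4

Hamming distances to reference — BC1: 8; BC2: 9; BC3: 5; BC4: 2; BC5: 7.
Smallest is BC4 with 2 mismatches.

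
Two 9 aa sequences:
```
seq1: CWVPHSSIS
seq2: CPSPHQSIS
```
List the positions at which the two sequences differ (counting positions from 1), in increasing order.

Scanning 1-based: 2: W/P; 3: V/S; 6: S/Q.

2, 3, 6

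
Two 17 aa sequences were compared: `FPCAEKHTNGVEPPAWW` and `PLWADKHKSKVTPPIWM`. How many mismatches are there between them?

Comparing position by position, 10 positions differ: 1 (F/P), 2 (P/L), 3 (C/W), 5 (E/D), 8 (T/K), 9 (N/S), 10 (G/K), 12 (E/T), 15 (A/I), 17 (W/M).

10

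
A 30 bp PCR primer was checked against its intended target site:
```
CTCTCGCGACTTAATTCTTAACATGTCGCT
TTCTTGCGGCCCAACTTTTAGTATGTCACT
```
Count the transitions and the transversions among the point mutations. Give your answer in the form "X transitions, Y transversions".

Mismatches (1-based):
site 1: C→T (pyrimidine→pyrimidine, transition)
site 5: C→T (pyrimidine→pyrimidine, transition)
site 9: A→G (purine→purine, transition)
site 11: T→C (pyrimidine→pyrimidine, transition)
site 12: T→C (pyrimidine→pyrimidine, transition)
site 15: T→C (pyrimidine→pyrimidine, transition)
site 17: C→T (pyrimidine→pyrimidine, transition)
site 21: A→G (purine→purine, transition)
site 22: C→T (pyrimidine→pyrimidine, transition)
site 28: G→A (purine→purine, transition)

10 transitions, 0 transversions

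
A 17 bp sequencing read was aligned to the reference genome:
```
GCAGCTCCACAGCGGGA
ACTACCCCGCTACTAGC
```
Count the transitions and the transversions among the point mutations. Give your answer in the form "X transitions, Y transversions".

Transitions (purine↔purine or pyrimidine↔pyrimidine): 1 G→A, 4 G→A, 6 T→C, 9 A→G, 12 G→A, 15 G→A.
Transversions (purine↔pyrimidine): 3 A→T, 11 A→T, 14 G→T, 17 A→C.

6 transitions, 4 transversions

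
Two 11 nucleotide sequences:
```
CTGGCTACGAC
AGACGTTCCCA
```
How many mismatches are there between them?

9

The sequences differ at bases 1, 2, 3, 4, 5, 7, 9, 10, 11 (1-based) — 9 in total.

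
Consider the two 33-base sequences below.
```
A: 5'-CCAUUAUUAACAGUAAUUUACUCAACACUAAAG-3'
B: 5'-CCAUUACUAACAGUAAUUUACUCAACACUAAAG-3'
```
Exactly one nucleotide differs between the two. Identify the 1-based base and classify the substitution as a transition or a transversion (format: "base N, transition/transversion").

base 7, transition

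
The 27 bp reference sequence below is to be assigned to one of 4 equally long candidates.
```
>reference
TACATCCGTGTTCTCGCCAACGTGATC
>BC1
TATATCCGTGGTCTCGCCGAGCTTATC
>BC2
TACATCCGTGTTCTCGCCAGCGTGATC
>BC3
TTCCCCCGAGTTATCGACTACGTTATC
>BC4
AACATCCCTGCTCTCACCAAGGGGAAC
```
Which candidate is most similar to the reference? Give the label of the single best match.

Hamming distances to reference — BC1: 6; BC2: 1; BC3: 8; BC4: 7.
Smallest is BC2 with 1 mismatch.

BC2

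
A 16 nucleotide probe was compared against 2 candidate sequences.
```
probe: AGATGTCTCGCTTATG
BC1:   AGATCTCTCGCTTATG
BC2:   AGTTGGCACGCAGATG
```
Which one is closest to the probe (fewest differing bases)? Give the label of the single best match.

BC1

Hamming distances to probe — BC1: 1; BC2: 5.
Smallest is BC1 with 1 mismatch.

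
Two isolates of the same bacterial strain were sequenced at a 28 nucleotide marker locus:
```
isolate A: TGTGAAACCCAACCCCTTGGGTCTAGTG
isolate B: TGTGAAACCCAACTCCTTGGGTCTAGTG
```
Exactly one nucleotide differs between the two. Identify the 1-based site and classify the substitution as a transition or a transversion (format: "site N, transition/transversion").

site 14, transition

The sequences differ only at site 14: C→T (pyrimidine→pyrimidine), a transition.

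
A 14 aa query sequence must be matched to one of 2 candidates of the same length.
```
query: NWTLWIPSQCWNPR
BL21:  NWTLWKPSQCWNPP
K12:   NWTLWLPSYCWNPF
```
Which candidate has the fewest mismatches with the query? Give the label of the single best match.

BL21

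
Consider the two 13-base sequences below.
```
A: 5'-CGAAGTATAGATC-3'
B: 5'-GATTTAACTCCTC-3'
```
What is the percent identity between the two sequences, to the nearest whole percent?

10 positions differ (1, 2, 3, 4, 5, 6, 8, 9, 10, 11), so 3 of 13 match: 3/13 = 23.08%.

23%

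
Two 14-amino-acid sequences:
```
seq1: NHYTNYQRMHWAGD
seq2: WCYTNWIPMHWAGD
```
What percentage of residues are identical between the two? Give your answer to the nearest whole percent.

5 positions differ (1, 2, 6, 7, 8), so 9 of 14 match: 9/14 = 64.29%.

64%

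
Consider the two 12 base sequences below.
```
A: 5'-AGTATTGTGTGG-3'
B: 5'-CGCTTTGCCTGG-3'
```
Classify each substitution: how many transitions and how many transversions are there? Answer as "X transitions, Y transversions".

2 transitions, 3 transversions

Transitions (purine↔purine or pyrimidine↔pyrimidine): 3 T→C, 8 T→C.
Transversions (purine↔pyrimidine): 1 A→C, 4 A→T, 9 G→C.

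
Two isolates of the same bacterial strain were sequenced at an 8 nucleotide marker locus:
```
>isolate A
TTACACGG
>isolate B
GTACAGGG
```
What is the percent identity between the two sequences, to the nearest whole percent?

75%

Mismatches at positions 1, 6 (1-based): 2 of 8.
Identical positions: 6/8 = 75% → 75%.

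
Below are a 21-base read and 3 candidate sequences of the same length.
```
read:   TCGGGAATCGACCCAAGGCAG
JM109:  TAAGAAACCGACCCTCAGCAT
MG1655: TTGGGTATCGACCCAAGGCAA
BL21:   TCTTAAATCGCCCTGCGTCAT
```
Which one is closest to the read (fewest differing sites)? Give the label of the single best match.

JM109 differs at 8 sites; MG1655 differs at 3 sites; BL21 differs at 9 sites. The closest is MG1655.

MG1655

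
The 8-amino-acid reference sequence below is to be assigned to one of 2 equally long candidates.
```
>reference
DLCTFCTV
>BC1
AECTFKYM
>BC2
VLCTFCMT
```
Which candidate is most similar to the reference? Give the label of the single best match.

BC2

BC1 differs at 5 residues; BC2 differs at 3 residues. The closest is BC2.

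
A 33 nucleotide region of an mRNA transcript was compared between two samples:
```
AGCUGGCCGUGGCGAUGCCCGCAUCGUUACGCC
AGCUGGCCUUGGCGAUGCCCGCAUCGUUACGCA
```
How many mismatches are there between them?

2

The sequences differ at bases 9, 33 (1-based) — 2 in total.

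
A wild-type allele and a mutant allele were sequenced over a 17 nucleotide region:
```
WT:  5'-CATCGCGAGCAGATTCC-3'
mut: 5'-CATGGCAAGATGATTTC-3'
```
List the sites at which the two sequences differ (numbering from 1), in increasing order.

Scanning 1-based: 4: C/G; 7: G/A; 10: C/A; 11: A/T; 16: C/T.

4, 7, 10, 11, 16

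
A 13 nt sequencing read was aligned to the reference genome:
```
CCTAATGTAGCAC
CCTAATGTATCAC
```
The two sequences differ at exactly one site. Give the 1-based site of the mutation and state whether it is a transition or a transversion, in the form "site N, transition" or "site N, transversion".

Site 10 changes G→T. G is a purine and T is a pyrimidine, so this is a transversion.

site 10, transversion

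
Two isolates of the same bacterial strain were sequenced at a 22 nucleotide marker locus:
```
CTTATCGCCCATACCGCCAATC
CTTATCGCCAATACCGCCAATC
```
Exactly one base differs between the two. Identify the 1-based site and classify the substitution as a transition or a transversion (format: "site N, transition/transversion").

Site 10 changes C→A. C is a pyrimidine and A is a purine, so this is a transversion.

site 10, transversion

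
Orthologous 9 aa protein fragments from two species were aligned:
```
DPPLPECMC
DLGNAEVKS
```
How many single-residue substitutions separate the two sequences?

7

The sequences differ at residues 2, 3, 4, 5, 7, 8, 9 (1-based) — 7 in total.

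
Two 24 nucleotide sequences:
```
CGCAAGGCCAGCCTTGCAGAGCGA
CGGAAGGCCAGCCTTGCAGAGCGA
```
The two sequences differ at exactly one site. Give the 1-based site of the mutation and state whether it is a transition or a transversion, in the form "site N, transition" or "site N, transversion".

Site 3 changes C→G. C is a pyrimidine and G is a purine, so this is a transversion.

site 3, transversion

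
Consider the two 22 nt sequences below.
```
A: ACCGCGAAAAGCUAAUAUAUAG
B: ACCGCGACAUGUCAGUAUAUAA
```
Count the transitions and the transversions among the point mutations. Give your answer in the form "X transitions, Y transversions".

4 transitions, 2 transversions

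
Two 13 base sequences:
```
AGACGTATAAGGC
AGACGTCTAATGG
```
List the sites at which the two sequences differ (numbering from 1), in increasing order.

7, 11, 13

Differences at site 7 (A→C), site 11 (G→T), site 13 (C→G).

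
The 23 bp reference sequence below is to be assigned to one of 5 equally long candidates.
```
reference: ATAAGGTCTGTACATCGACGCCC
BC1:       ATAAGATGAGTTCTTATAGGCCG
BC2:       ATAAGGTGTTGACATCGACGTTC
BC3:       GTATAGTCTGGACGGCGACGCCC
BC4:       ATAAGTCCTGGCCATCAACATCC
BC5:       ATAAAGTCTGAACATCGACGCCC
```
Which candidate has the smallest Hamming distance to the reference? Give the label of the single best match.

BC5

Hamming distances to reference — BC1: 9; BC2: 5; BC3: 6; BC4: 7; BC5: 2.
Smallest is BC5 with 2 mismatches.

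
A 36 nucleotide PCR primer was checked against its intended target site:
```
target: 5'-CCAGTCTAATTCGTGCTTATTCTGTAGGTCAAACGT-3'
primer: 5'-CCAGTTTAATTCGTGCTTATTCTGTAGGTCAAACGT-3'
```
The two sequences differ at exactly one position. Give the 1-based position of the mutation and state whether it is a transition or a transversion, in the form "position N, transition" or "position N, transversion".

The sequences differ only at position 6: C→T (pyrimidine→pyrimidine), a transition.

position 6, transition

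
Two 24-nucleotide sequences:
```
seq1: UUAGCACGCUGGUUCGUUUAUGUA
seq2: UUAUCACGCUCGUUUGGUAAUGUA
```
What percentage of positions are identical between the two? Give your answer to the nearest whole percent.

Mismatches at positions 4, 11, 15, 17, 19 (1-based): 5 of 24.
Identical positions: 19/24 = 79.17% → 79%.

79%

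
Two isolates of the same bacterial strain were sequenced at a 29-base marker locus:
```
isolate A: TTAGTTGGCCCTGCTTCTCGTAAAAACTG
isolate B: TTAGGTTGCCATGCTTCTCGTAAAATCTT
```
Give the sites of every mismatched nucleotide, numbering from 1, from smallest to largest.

5, 7, 11, 26, 29

Scanning 1-based: 5: T/G; 7: G/T; 11: C/A; 26: A/T; 29: G/T.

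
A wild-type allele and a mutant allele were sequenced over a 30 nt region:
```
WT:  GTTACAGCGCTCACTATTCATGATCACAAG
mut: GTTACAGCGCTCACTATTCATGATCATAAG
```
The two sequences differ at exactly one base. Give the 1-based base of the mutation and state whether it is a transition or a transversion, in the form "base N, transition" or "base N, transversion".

base 27, transition

The sequences differ only at base 27: C→T (pyrimidine→pyrimidine), a transition.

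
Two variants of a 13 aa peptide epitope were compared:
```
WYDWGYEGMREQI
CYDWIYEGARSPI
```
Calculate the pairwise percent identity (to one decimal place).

61.5%

5 positions differ (1, 5, 9, 11, 12), so 8 of 13 match: 8/13 = 61.54%.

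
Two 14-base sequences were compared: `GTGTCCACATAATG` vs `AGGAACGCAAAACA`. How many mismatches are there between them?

8

Comparing position by position, 8 sites differ: 1 (G/A), 2 (T/G), 4 (T/A), 5 (C/A), 7 (A/G), 10 (T/A), 13 (T/C), 14 (G/A).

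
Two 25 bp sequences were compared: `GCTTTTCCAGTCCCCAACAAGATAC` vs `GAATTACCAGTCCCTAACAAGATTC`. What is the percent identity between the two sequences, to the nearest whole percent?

Mismatches at positions 2, 3, 6, 15, 24 (1-based): 5 of 25.
Identical positions: 20/25 = 80% → 80%.

80%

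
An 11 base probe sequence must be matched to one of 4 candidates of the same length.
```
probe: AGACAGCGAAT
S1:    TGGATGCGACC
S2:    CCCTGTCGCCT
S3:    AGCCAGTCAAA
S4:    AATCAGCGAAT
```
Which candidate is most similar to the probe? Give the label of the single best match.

Hamming distances to probe — S1: 6; S2: 8; S3: 4; S4: 2.
Smallest is S4 with 2 mismatches.

S4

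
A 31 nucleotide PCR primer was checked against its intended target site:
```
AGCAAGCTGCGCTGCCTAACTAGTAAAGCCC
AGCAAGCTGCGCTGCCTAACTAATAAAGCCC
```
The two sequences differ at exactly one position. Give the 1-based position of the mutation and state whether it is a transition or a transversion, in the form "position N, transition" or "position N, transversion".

The sequences differ only at position 23: G→A (purine→purine), a transition.

position 23, transition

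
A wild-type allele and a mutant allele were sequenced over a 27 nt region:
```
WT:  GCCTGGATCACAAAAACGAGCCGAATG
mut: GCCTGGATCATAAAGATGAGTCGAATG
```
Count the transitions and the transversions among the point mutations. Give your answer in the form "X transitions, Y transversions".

Transitions (purine↔purine or pyrimidine↔pyrimidine): 11 C→T, 15 A→G, 17 C→T, 21 C→T.
Transversions (purine↔pyrimidine): none.

4 transitions, 0 transversions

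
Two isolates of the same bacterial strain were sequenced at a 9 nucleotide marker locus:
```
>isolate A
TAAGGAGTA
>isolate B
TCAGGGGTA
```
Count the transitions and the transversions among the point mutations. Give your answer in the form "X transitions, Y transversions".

1 transition, 1 transversion

Mismatches (1-based):
base 2: A→C (purine→pyrimidine, transversion)
base 6: A→G (purine→purine, transition)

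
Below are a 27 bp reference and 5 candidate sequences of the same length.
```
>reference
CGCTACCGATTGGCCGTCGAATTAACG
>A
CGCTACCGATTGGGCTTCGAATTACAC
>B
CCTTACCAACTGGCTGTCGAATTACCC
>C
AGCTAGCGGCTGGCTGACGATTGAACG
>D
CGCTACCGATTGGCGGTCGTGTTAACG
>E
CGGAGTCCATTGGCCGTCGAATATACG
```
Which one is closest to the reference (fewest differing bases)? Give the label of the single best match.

D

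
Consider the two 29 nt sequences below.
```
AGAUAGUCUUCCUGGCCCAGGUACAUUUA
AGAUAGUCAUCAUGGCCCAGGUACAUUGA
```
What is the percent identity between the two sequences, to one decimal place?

89.7%

Mismatches at positions 9, 12, 28 (1-based): 3 of 29.
Identical positions: 26/29 = 89.66% → 89.7%.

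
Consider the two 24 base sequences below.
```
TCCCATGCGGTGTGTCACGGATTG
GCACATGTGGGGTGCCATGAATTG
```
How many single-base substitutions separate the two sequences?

7

The sequences differ at sites 1, 3, 8, 11, 15, 18, 20 (1-based) — 7 in total.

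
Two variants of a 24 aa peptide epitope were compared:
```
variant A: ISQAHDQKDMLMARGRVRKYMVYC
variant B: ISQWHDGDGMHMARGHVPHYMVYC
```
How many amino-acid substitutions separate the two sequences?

Comparing position by position, 8 positions differ: 4 (A/W), 7 (Q/G), 8 (K/D), 9 (D/G), 11 (L/H), 16 (R/H), 18 (R/P), 19 (K/H).

8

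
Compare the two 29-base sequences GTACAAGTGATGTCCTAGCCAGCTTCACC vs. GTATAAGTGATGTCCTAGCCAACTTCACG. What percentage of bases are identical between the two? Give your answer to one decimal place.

89.7%

3 positions differ (4, 22, 29), so 26 of 29 match: 26/29 = 89.66%.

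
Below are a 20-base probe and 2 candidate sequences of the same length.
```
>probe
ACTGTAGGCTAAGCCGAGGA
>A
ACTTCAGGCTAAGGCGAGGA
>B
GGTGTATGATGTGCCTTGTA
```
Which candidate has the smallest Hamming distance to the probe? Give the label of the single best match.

A differs at 3 sites; B differs at 9 sites. The closest is A.

A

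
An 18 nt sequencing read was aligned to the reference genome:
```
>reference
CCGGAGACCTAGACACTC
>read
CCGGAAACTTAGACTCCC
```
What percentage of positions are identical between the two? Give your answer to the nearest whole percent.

4 positions differ (6, 9, 15, 17), so 14 of 18 match: 14/18 = 77.78%.

78%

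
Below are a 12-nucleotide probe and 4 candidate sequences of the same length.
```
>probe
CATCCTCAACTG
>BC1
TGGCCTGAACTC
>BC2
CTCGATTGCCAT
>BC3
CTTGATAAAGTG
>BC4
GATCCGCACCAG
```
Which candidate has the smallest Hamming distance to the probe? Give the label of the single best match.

BC4

Hamming distances to probe — BC1: 5; BC2: 9; BC3: 5; BC4: 4.
Smallest is BC4 with 4 mismatches.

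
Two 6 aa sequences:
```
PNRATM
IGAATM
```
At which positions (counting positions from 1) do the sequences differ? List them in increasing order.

1, 2, 3

Scanning 1-based: 1: P/I; 2: N/G; 3: R/A.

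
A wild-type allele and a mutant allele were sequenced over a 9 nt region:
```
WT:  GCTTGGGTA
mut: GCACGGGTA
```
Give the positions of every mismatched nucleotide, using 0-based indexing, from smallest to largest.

Scanning 0-based: 2: T/A; 3: T/C.

2, 3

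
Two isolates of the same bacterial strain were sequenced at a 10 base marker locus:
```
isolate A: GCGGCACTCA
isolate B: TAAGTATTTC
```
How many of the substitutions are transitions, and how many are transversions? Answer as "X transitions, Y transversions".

Transitions (purine↔purine or pyrimidine↔pyrimidine): 3 G→A, 5 C→T, 7 C→T, 9 C→T.
Transversions (purine↔pyrimidine): 1 G→T, 2 C→A, 10 A→C.

4 transitions, 3 transversions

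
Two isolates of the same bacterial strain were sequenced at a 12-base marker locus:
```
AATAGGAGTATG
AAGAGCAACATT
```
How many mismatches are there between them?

The sequences differ at bases 3, 6, 8, 9, 12 (1-based) — 5 in total.

5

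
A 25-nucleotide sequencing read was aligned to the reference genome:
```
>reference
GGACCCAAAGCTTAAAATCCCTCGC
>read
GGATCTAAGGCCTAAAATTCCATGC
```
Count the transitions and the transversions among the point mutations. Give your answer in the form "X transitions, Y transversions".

6 transitions, 1 transversion

Transitions (purine↔purine or pyrimidine↔pyrimidine): 4 C→T, 6 C→T, 9 A→G, 12 T→C, 19 C→T, 23 C→T.
Transversions (purine↔pyrimidine): 22 T→A.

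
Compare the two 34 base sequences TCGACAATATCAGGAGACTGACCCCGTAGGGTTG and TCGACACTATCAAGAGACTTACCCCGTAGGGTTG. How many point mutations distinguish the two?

The sequences differ at sites 7, 13, 20 (1-based) — 3 in total.

3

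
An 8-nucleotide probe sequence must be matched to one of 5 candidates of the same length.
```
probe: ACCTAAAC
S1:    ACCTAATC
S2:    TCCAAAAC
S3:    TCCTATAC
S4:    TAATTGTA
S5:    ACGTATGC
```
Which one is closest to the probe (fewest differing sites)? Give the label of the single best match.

S1

Hamming distances to probe — S1: 1; S2: 2; S3: 2; S4: 7; S5: 3.
Smallest is S1 with 1 mismatch.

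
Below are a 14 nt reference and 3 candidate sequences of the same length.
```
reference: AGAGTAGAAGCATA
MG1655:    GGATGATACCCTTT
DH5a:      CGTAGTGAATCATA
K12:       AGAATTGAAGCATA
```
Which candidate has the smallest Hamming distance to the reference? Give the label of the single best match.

K12

MG1655 differs at 8 positions; DH5a differs at 6 positions; K12 differs at 2 positions. The closest is K12.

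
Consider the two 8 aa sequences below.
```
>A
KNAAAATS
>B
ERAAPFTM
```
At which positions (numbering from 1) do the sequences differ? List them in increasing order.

Differences at position 1 (K→E), position 2 (N→R), position 5 (A→P), position 6 (A→F), position 8 (S→M).

1, 2, 5, 6, 8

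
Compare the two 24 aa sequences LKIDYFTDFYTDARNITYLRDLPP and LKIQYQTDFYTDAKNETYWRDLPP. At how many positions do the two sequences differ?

5

The sequences differ at positions 4, 6, 14, 16, 19 (1-based) — 5 in total.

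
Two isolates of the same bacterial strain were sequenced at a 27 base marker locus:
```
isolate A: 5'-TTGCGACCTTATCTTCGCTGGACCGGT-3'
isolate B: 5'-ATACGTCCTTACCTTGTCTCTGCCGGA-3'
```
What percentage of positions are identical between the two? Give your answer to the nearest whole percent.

63%

10 positions differ (1, 3, 6, 12, 16, 17, 20, 21, 22, 27), so 17 of 27 match: 17/27 = 62.96%.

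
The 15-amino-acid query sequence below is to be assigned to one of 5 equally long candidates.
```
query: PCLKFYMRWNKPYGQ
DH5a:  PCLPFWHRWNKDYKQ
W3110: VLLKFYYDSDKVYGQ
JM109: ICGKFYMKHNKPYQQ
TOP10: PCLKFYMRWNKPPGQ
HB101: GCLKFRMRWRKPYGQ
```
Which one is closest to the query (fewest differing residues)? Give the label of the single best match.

Hamming distances to query — DH5a: 5; W3110: 7; JM109: 5; TOP10: 1; HB101: 3.
Smallest is TOP10 with 1 mismatch.

TOP10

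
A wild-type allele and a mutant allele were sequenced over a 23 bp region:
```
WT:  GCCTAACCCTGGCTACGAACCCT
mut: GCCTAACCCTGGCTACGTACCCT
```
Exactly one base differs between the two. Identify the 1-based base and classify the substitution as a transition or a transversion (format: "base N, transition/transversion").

The sequences differ only at base 18: A→T (purine→pyrimidine), a transversion.

base 18, transversion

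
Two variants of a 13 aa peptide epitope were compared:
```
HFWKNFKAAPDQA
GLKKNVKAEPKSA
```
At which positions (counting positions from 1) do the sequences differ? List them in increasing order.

Differences at position 1 (H→G), position 2 (F→L), position 3 (W→K), position 6 (F→V), position 9 (A→E), position 11 (D→K), position 12 (Q→S).

1, 2, 3, 6, 9, 11, 12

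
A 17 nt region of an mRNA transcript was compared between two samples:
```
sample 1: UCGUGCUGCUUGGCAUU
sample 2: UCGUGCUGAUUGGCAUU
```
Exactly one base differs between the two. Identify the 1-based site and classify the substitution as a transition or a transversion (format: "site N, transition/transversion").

The sequences differ only at site 9: C→A (pyrimidine→purine), a transversion.

site 9, transversion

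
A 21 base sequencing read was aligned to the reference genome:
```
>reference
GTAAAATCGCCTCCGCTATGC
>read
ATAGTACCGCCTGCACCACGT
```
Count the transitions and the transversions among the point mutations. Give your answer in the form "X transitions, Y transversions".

7 transitions, 2 transversions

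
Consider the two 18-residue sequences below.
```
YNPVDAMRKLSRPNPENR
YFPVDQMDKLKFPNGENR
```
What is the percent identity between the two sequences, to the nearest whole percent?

Mismatches at positions 2, 6, 8, 11, 12, 15 (1-based): 6 of 18.
Identical positions: 12/18 = 66.67% → 67%.

67%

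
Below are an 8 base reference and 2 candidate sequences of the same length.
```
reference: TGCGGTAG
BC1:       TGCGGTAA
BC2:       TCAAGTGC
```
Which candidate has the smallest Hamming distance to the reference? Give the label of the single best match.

BC1

Hamming distances to reference — BC1: 1; BC2: 5.
Smallest is BC1 with 1 mismatch.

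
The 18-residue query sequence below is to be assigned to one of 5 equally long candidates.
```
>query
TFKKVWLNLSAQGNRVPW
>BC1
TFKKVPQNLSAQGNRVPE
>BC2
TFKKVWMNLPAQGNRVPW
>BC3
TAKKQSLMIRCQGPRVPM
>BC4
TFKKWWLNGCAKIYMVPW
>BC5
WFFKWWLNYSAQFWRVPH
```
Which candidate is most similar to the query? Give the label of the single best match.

BC2

BC1 differs at 3 residues; BC2 differs at 2 residues; BC3 differs at 9 residues; BC4 differs at 7 residues; BC5 differs at 7 residues. The closest is BC2.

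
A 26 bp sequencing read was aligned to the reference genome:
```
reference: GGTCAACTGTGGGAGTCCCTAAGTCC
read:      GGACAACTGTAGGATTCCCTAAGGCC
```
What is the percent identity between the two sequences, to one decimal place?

4 positions differ (3, 11, 15, 24), so 22 of 26 match: 22/26 = 84.62%.

84.6%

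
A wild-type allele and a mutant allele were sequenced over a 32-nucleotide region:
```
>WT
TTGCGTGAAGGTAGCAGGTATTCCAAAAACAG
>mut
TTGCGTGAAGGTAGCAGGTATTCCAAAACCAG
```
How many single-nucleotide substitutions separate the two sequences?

1

Comparing position by position, 1 base differs: 29 (A/C).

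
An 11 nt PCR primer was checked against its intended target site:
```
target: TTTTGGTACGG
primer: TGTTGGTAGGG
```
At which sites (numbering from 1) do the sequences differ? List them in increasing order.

2, 9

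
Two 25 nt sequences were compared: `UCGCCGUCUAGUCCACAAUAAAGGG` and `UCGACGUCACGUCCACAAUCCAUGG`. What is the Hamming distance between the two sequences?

6

Mismatches (1-based): position 4: C→A; position 9: U→A; position 10: A→C; position 20: A→C; position 21: A→C; position 23: G→U.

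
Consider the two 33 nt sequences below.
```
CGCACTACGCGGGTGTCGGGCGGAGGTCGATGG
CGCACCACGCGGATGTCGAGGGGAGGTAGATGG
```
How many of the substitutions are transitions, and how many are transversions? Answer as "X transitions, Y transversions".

3 transitions, 2 transversions

Transitions (purine↔purine or pyrimidine↔pyrimidine): 6 T→C, 13 G→A, 19 G→A.
Transversions (purine↔pyrimidine): 21 C→G, 28 C→A.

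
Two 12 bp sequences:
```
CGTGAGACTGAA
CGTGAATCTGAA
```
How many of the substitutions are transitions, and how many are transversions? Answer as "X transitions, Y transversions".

1 transition, 1 transversion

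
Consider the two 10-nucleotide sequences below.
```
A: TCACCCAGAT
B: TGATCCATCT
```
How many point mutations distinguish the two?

4

Mismatches (1-based): site 2: C→G; site 4: C→T; site 8: G→T; site 9: A→C.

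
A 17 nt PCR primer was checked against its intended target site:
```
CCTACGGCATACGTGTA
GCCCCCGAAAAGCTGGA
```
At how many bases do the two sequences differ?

The sequences differ at bases 1, 3, 4, 6, 8, 10, 12, 13, 16 (1-based) — 9 in total.

9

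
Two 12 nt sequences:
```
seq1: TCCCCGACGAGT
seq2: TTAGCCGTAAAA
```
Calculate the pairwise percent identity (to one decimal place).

9 positions differ (2, 3, 4, 6, 7, 8, 9, 11, 12), so 3 of 12 match: 3/12 = 25%.

25.0%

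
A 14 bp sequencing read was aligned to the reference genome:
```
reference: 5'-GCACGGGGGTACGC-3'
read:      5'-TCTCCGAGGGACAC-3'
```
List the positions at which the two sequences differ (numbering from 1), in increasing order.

Differences at position 1 (G→T), position 3 (A→T), position 5 (G→C), position 7 (G→A), position 10 (T→G), position 13 (G→A).

1, 3, 5, 7, 10, 13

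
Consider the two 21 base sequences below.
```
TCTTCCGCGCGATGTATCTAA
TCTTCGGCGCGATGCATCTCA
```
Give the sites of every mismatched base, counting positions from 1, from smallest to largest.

Differences at site 6 (C→G), site 15 (T→C), site 20 (A→C).

6, 15, 20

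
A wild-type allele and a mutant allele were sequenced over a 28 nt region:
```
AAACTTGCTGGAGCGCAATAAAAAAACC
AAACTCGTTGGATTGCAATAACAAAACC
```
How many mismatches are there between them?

The sequences differ at bases 6, 8, 13, 14, 22 (1-based) — 5 in total.

5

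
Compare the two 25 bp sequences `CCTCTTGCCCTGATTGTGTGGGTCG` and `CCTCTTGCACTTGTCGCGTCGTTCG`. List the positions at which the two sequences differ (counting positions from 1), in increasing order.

9, 12, 13, 15, 17, 20, 22

Scanning 1-based: 9: C/A; 12: G/T; 13: A/G; 15: T/C; 17: T/C; 20: G/C; 22: G/T.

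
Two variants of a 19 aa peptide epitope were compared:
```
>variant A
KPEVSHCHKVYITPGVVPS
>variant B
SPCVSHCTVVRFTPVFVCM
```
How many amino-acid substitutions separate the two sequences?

10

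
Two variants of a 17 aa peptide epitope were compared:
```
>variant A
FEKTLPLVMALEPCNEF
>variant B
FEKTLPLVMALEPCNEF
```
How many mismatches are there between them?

0

The two sequences are identical at every position.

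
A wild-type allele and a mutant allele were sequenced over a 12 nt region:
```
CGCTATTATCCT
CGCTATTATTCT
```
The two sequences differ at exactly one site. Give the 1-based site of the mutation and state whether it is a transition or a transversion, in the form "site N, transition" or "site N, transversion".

The sequences differ only at site 10: C→T (pyrimidine→pyrimidine), a transition.

site 10, transition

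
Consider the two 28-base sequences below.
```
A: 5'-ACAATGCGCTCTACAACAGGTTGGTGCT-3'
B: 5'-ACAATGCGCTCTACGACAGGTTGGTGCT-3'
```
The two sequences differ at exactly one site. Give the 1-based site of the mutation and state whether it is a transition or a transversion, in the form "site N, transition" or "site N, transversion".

site 15, transition

Site 15 changes A→G. A is a purine and G is a purine, so this is a transition.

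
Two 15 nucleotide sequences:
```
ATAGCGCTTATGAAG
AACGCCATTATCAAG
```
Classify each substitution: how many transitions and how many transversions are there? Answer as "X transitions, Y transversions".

0 transitions, 5 transversions

Mismatches (1-based):
position 2: T→A (pyrimidine→purine, transversion)
position 3: A→C (purine→pyrimidine, transversion)
position 6: G→C (purine→pyrimidine, transversion)
position 7: C→A (pyrimidine→purine, transversion)
position 12: G→C (purine→pyrimidine, transversion)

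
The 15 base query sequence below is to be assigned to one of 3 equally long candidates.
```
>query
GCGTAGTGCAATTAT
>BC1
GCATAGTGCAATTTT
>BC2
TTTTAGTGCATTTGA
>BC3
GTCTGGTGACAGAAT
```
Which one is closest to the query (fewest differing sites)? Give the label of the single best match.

BC1 differs at 2 sites; BC2 differs at 6 sites; BC3 differs at 7 sites. The closest is BC1.

BC1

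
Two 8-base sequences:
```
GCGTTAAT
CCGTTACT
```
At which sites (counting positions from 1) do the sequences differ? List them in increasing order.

1, 7

Scanning 1-based: 1: G/C; 7: A/C.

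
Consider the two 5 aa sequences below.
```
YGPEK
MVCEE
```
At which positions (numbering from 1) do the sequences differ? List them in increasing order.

Differences at position 1 (Y→M), position 2 (G→V), position 3 (P→C), position 5 (K→E).

1, 2, 3, 5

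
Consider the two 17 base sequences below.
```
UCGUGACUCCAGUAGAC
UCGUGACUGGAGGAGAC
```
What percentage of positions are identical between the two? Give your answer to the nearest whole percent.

Mismatches at positions 9, 10, 13 (1-based): 3 of 17.
Identical positions: 14/17 = 82.35% → 82%.

82%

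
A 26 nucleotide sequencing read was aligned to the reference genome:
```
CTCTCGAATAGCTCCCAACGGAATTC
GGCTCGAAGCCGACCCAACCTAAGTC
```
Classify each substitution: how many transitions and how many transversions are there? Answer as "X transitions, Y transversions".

Transitions (purine↔purine or pyrimidine↔pyrimidine): none.
Transversions (purine↔pyrimidine): 1 C→G, 2 T→G, 9 T→G, 10 A→C, 11 G→C, 12 C→G, 13 T→A, 20 G→C, 21 G→T, 24 T→G.

0 transitions, 10 transversions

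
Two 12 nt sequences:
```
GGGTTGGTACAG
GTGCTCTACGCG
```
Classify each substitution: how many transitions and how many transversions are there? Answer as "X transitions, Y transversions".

1 transition, 7 transversions

Mismatches (1-based):
site 2: G→T (purine→pyrimidine, transversion)
site 4: T→C (pyrimidine→pyrimidine, transition)
site 6: G→C (purine→pyrimidine, transversion)
site 7: G→T (purine→pyrimidine, transversion)
site 8: T→A (pyrimidine→purine, transversion)
site 9: A→C (purine→pyrimidine, transversion)
site 10: C→G (pyrimidine→purine, transversion)
site 11: A→C (purine→pyrimidine, transversion)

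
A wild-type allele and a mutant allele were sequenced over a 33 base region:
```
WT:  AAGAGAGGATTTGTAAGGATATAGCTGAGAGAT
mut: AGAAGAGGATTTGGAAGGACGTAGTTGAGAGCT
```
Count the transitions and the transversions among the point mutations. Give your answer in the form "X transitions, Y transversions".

5 transitions, 2 transversions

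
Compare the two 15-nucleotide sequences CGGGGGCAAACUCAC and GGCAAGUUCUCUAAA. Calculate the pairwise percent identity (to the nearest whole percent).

33%

Mismatches at positions 1, 3, 4, 5, 7, 8, 9, 10, 13, 15 (1-based): 10 of 15.
Identical positions: 5/15 = 33.33% → 33%.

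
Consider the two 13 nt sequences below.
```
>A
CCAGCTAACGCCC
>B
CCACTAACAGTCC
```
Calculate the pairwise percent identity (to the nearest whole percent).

54%

Mismatches at positions 4, 5, 6, 8, 9, 11 (1-based): 6 of 13.
Identical positions: 7/13 = 53.85% → 54%.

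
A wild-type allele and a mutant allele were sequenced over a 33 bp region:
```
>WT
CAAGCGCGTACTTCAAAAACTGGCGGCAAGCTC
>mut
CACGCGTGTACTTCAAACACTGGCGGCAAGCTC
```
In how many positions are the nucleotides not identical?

3

Mismatches (1-based): position 3: A→C; position 7: C→T; position 18: A→C.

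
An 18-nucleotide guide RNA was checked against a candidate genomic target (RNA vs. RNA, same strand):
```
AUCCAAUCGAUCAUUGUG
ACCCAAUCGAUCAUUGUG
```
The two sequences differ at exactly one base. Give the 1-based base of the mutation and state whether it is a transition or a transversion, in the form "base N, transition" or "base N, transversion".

Base 2 changes U→C. U is a pyrimidine and C is a pyrimidine, so this is a transition.

base 2, transition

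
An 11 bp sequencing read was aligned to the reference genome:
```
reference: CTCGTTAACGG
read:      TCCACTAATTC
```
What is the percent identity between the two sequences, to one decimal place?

Mismatches at positions 1, 2, 4, 5, 9, 10, 11 (1-based): 7 of 11.
Identical positions: 4/11 = 36.36% → 36.4%.

36.4%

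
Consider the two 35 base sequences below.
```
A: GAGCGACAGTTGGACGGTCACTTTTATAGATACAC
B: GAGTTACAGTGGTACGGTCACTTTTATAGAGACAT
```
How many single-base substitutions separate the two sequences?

6

The sequences differ at sites 4, 5, 11, 13, 31, 35 (1-based) — 6 in total.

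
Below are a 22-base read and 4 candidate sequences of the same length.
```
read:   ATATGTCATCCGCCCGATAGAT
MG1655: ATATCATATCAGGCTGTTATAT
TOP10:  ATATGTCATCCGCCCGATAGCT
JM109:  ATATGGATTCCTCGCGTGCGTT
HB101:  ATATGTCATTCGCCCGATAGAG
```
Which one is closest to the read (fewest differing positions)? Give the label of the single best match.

Hamming distances to read — MG1655: 8; TOP10: 1; JM109: 9; HB101: 2.
Smallest is TOP10 with 1 mismatch.

TOP10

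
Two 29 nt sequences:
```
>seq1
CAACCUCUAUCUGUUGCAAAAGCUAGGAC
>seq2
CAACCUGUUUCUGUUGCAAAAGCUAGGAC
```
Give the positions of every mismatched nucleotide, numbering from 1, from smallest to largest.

7, 9

Scanning 1-based: 7: C/G; 9: A/U.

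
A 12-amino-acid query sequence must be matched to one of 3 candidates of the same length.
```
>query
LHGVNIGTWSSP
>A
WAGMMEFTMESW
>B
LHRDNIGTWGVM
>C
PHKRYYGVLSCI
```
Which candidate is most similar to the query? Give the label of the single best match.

B

Hamming distances to query — A: 9; B: 5; C: 9.
Smallest is B with 5 mismatches.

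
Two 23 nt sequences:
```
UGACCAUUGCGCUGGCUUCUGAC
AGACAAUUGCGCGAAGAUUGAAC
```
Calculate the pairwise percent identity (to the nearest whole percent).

57%

10 positions differ (1, 5, 13, 14, 15, 16, 17, 19, 20, 21), so 13 of 23 match: 13/23 = 56.52%.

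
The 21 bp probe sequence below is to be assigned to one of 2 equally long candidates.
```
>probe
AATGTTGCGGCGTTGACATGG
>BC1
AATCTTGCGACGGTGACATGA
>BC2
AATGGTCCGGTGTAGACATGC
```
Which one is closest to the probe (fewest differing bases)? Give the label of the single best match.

BC1

Hamming distances to probe — BC1: 4; BC2: 5.
Smallest is BC1 with 4 mismatches.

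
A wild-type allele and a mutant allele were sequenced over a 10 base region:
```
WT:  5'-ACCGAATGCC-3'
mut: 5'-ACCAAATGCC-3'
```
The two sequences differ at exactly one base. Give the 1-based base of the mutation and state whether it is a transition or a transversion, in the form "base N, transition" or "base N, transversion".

base 4, transition

The sequences differ only at base 4: G→A (purine→purine), a transition.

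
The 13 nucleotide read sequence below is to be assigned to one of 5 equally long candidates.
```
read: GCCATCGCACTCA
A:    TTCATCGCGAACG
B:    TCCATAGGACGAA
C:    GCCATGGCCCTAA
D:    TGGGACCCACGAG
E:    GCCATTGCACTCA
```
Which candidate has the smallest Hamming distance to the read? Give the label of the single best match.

E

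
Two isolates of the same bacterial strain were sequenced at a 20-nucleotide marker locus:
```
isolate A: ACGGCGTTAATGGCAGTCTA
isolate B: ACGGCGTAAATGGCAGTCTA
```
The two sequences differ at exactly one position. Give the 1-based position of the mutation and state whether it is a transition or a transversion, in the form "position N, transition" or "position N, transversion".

Position 8 changes T→A. T is a pyrimidine and A is a purine, so this is a transversion.

position 8, transversion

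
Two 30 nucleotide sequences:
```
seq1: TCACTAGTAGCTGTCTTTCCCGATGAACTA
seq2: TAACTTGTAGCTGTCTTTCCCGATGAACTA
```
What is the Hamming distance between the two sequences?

2

Mismatches (1-based): base 2: C→A; base 6: A→T.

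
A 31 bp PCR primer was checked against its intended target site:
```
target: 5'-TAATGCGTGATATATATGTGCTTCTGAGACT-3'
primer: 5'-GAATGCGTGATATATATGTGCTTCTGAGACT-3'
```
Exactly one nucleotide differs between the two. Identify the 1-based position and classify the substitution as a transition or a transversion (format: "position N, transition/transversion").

position 1, transversion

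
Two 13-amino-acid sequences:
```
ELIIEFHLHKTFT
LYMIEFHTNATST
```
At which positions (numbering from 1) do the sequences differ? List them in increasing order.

1, 2, 3, 8, 9, 10, 12

Scanning 1-based: 1: E/L; 2: L/Y; 3: I/M; 8: L/T; 9: H/N; 10: K/A; 12: F/S.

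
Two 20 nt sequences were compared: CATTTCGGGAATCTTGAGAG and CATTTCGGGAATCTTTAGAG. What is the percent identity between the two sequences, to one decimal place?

95.0%

1 position differs (16), so 19 of 20 match: 19/20 = 95%.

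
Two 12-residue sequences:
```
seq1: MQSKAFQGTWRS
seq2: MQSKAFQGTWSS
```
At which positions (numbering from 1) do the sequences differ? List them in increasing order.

11

Differences at position 11 (R→S).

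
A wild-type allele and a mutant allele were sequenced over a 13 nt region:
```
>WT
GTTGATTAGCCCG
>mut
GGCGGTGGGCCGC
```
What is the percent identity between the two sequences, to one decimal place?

7 positions differ (2, 3, 5, 7, 8, 12, 13), so 6 of 13 match: 6/13 = 46.15%.

46.2%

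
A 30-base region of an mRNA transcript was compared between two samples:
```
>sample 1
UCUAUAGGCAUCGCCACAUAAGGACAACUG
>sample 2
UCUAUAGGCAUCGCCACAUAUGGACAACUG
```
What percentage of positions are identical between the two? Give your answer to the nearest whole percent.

1 position differs (21), so 29 of 30 match: 29/30 = 96.67%.

97%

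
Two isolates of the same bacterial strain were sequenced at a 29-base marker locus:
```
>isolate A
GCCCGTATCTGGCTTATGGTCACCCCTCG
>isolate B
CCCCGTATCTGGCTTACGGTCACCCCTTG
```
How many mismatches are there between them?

3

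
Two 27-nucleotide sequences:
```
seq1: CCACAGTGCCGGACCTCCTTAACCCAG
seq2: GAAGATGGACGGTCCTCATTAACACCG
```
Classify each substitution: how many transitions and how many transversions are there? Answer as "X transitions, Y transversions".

Transitions (purine↔purine or pyrimidine↔pyrimidine): none.
Transversions (purine↔pyrimidine): 1 C→G, 2 C→A, 4 C→G, 6 G→T, 7 T→G, 9 C→A, 13 A→T, 18 C→A, 24 C→A, 26 A→C.

0 transitions, 10 transversions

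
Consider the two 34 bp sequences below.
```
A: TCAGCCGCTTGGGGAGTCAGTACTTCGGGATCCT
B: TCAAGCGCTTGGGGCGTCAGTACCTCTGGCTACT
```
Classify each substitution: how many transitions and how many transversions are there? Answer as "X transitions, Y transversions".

Mismatches (1-based):
site 4: G→A (purine→purine, transition)
site 5: C→G (pyrimidine→purine, transversion)
site 15: A→C (purine→pyrimidine, transversion)
site 24: T→C (pyrimidine→pyrimidine, transition)
site 27: G→T (purine→pyrimidine, transversion)
site 30: A→C (purine→pyrimidine, transversion)
site 32: C→A (pyrimidine→purine, transversion)

2 transitions, 5 transversions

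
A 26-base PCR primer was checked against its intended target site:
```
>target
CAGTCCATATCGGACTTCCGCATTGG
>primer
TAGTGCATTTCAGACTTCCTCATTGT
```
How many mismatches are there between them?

Comparing position by position, 6 sites differ: 1 (C/T), 5 (C/G), 9 (A/T), 12 (G/A), 20 (G/T), 26 (G/T).

6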